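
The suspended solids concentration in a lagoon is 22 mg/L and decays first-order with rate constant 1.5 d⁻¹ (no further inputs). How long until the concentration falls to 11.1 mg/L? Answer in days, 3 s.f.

0.456 d

t = ln(C₀/C)/k = ln(22/11.1)/1.5 = 0.6841/1.5 = 0.4561 d.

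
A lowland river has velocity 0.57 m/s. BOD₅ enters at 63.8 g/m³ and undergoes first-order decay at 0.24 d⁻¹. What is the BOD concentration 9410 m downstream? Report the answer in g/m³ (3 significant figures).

60.9 g/m³

Travel time t = 9410 m / 0.57 m/s = 9410/0.57 = 1.651e+04 s = 0.1911 d.
First-order decay: C = 63.8·exp(−0.24·0.1911) = 63.8·0.9552 = 60.94 g/m³.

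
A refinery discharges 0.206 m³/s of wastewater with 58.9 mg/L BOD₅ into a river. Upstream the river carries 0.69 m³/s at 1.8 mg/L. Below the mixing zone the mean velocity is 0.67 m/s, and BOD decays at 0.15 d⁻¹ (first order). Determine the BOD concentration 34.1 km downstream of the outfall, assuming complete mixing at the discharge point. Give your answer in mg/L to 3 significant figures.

13.7 mg/L

After complete mixing, C₀ = (0.206·58.9 + 0.69·1.8) / 0.896 = 14.93 mg/L.
Travel time t = 3.41e+04 m / 0.67 m/s = 5.09e+04 s = 0.5891 d.
C = 14.93·exp(−0.15·0.5891) = 14.93·0.9154 = 13.67 mg/L.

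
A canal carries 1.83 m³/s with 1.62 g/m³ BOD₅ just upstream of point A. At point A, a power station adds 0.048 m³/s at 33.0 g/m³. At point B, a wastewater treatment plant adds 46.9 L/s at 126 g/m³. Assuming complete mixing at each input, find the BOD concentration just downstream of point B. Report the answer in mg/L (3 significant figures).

5.43 mg/L

After input A: C = (1.83·1.62 + 0.048·33) / 1.878 = 2.422 mg/L.
46.9 L/s = 0.0469 m³/s.
After input B: C = (1.878·2.422 + 0.0469·126) / 1.925 = 5.433 mg/L.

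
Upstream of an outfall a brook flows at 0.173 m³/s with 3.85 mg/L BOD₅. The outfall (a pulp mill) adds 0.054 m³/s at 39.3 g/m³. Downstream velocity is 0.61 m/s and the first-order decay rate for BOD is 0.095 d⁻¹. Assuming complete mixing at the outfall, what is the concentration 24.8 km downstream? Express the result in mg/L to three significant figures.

After complete mixing, C₀ = (0.054·39.3 + 0.173·3.85) / 0.227 = 12.28 mg/L.
Travel time t = 2.48e+04 m / 0.61 m/s = 4.066e+04 s = 0.4706 d.
C = 12.28·exp(−0.095·0.4706) = 12.28·0.9563 = 11.75 mg/L.

11.7 mg/L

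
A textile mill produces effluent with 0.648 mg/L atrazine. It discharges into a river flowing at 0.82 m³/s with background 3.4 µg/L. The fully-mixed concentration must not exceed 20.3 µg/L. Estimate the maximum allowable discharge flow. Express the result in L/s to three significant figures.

3.4 µg/L = 0.0034 mg/L.
20.3 µg/L = 0.0203 mg/L.
Mass balance at complete mixing: C_std·(Q_w + Q_r) = Q_w·C_e + Q_r·C_b.
Rearranging, Q_w = Q_r·(C_std − C_b)/(C_e − C_std) = 0.82·(0.0203 − 0.0034) / (0.648 − 0.0203) = 0.02208 m³/s.
= 22.08 L/s.

22.1 L/s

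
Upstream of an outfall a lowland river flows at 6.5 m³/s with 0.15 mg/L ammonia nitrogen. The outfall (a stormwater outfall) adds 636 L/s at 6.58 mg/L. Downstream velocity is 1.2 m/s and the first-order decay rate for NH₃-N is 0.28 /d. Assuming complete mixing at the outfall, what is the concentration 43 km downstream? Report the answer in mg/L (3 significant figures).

0.644 mg/L

636 L/s = 0.636 m³/s.
After complete mixing, C₀ = (0.636·6.58 + 6.5·0.15) / 7.136 = 0.7231 mg/L.
Travel time t = 4.3e+04 m / 1.2 m/s = 3.583e+04 s = 0.4147 d.
C = 0.7231·exp(−0.28·0.4147) = 0.7231·0.8904 = 0.6438 mg/L.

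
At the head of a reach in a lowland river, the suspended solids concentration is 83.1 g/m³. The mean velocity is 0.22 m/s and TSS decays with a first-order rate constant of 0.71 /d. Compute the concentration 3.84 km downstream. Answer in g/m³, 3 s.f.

Travel time t = 3.84 km / 0.22 m/s = 3840/0.22 = 1.745e+04 s = 0.202 d.
First-order decay: C = 83.1·exp(−0.71·0.202) = 83.1·0.8664 = 72 g/m³.

72.0 g/m³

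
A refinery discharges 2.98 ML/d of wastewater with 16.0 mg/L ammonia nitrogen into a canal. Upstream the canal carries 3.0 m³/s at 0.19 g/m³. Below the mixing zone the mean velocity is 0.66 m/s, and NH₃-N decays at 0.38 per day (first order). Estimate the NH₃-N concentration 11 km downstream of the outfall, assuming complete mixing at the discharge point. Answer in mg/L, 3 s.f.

0.344 mg/L

2.98 ML/d = 0.03449 m³/s.
After complete mixing, C₀ = (0.03449·16 + 3·0.19) / 3.034 = 0.3697 mg/L.
Travel time t = 1.1e+04 m / 0.66 m/s = 1.667e+04 s = 0.1929 d.
C = 0.3697·exp(−0.38·0.1929) = 0.3697·0.9293 = 0.3436 mg/L.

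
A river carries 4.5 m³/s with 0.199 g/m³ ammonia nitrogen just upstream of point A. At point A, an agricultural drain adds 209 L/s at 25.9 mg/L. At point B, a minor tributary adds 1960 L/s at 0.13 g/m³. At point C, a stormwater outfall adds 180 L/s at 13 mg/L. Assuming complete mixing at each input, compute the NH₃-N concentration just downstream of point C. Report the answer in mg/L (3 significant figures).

209 L/s = 0.209 m³/s.
After input A: C = (4.5·0.199 + 0.209·25.9) / 4.709 = 1.34 mg/L.
1960 L/s = 1.96 m³/s.
After input B: C = (4.709·1.34 + 1.96·0.13) / 6.669 = 0.9842 mg/L.
180 L/s = 0.18 m³/s.
After input C: C = (6.669·0.9842 + 0.18·13) / 6.849 = 1.3 mg/L.

1.30 mg/L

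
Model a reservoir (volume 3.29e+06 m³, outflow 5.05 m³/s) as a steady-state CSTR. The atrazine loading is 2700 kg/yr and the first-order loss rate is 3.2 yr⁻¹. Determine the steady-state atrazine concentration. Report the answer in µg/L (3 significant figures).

Outflow Q = 5.05 m³/s × 3.156e+07 s/yr = 1.594e+08 m³/yr.
Steady-state CSTR mass balance: W = Q·C + k·V·C, so C = W/(Q + kV).
Q + kV = 1.594e+08 + 3.2·3.29e+06 = 1.699e+08 m³/yr.
C = 2700/1.699e+08 = 1.589e-05 kg/m³ = 0.01589 mg/L = 15.89 µg/L.

15.9 µg/L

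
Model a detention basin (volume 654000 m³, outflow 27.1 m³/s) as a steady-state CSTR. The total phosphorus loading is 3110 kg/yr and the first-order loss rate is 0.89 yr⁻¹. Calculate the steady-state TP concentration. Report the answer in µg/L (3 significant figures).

Outflow Q = 27.1 m³/s × 3.156e+07 s/yr = 8.552e+08 m³/yr.
Steady-state CSTR mass balance: W = Q·C + k·V·C, so C = W/(Q + kV).
Q + kV = 8.552e+08 + 0.89·654000 = 8.558e+08 m³/yr.
C = 3110/8.558e+08 = 3.634e-06 kg/m³ = 0.003634 mg/L = 3.634 µg/L.

3.63 µg/L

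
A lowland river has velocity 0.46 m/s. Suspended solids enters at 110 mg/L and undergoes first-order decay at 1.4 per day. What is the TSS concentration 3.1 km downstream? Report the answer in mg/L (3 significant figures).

Travel time t = 3.1 km / 0.46 m/s = 3100/0.46 = 6739 s = 0.078 d.
First-order decay: C = 110·exp(−1.4·0.078) = 110·0.8966 = 98.62 mg/L.

98.6 mg/L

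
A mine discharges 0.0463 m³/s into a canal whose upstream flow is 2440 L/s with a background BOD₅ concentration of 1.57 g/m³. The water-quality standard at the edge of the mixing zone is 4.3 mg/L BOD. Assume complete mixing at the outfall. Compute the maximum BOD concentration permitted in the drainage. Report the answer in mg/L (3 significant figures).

148 mg/L

2440 L/s = 2.44 m³/s.
Mass balance: 4.3·2.486 = 0.0463·Cₑ + 2.44·1.57.
Cₑ = (10.69 − 3.831) / 0.0463 = 148.2 mg/L.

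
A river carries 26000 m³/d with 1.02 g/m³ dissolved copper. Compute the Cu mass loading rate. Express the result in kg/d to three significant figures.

26.5 kg/d

26000 m³/d = 0.3009 m³/s.
Mass flux = Q·C = 0.3009 m³/s × 1.02 g/m³ = 0.3069 g/s.
= 0.3069 g/s × 86.4 = 26.52 kg/d.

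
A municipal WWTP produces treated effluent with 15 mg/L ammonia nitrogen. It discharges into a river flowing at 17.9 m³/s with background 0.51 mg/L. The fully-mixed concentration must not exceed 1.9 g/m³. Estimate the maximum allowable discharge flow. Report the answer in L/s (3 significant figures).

Mass balance at complete mixing: C_std·(Q_w + Q_r) = Q_w·C_e + Q_r·C_b.
Rearranging, Q_w = Q_r·(C_std − C_b)/(C_e − C_std) = 17.9·(1.9 − 0.51) / (15 − 1.9) = 1.899 m³/s.
= 1899 L/s.

1900 L/s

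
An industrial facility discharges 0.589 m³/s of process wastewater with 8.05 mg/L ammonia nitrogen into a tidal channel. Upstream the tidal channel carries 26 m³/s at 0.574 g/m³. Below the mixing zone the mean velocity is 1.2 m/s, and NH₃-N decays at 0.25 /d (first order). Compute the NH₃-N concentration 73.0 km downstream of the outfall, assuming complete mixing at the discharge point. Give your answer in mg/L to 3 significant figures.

After complete mixing, C₀ = (0.589·8.05 + 26·0.574) / 26.59 = 0.7396 mg/L.
Travel time t = 7.3e+04 m / 1.2 m/s = 6.083e+04 s = 0.7041 d.
C = 0.7396·exp(−0.25·0.7041) = 0.7396·0.8386 = 0.6202 mg/L.

0.620 mg/L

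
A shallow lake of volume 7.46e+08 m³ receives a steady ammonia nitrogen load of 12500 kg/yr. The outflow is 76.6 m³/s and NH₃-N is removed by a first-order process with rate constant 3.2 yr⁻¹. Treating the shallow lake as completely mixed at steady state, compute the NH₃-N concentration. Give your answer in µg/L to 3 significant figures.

2.60 µg/L

Outflow Q = 76.6 m³/s × 3.156e+07 s/yr = 2.417e+09 m³/yr.
Steady-state CSTR mass balance: W = Q·C + k·V·C, so C = W/(Q + kV).
Q + kV = 2.417e+09 + 3.2·7.46e+08 = 4.805e+09 m³/yr.
C = 12500/4.805e+09 = 2.602e-06 kg/m³ = 0.002602 mg/L = 2.602 µg/L.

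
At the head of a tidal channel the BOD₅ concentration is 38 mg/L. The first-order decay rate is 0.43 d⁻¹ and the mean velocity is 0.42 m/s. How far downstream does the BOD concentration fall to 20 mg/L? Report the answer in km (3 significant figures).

54.2 km

From C = C₀·e^(−kt), t = ln(C₀/C)/k = ln(38/20)/0.43 = 0.6419/0.43 = 1.493 d.
Distance = v·t = 0.42 m/s × 1.29e+05 s = 5.417e+04 m = 54.17 km.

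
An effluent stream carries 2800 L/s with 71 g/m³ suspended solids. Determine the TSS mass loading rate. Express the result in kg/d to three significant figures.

17200 kg/d

2800 L/s = 2.8 m³/s.
Mass flux = Q·C = 2.8 m³/s × 71 g/m³ = 198.8 g/s.
= 198.8 g/s × 86.4 = 1.718e+04 kg/d.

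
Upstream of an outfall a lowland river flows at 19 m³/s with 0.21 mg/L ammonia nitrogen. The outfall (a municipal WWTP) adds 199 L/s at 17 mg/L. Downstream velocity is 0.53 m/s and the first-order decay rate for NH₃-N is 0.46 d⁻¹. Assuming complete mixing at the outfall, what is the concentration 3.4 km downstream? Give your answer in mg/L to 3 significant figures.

0.371 mg/L

199 L/s = 0.199 m³/s.
After complete mixing, C₀ = (0.199·17 + 19·0.21) / 19.2 = 0.384 mg/L.
Travel time t = 3400 m / 0.53 m/s = 6415 s = 0.07425 d.
C = 0.384·exp(−0.46·0.07425) = 0.384·0.9664 = 0.3711 mg/L.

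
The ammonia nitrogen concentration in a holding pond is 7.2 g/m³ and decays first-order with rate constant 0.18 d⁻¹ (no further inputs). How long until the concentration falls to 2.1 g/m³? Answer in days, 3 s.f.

6.85 d

t = ln(C₀/C)/k = ln(7.2/2.1)/0.18 = 1.232/0.18 = 6.845 d.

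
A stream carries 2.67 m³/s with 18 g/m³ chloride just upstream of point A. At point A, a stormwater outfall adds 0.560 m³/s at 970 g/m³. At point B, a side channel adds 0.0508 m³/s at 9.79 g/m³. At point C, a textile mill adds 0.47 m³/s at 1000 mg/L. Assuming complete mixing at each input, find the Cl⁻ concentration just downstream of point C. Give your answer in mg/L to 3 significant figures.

After input A: C = (2.67·18 + 0.56·970) / 3.23 = 183.1 mg/L.
After input B: C = (3.23·183.1 + 0.0508·9.79) / 3.281 = 180.4 mg/L.
After input C: C = (3.281·180.4 + 0.47·1000) / 3.751 = 283.1 mg/L.

283 mg/L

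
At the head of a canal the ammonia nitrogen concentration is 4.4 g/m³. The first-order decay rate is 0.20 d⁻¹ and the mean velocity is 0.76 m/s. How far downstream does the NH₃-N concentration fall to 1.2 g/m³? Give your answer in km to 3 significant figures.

From C = C₀·e^(−kt), t = ln(C₀/C)/k = ln(4.4/1.2)/0.20 = 1.299/0.20 = 6.496 d.
Distance = v·t = 0.76 m/s × 5.613e+05 s = 4.266e+05 m = 426.6 km.

427 km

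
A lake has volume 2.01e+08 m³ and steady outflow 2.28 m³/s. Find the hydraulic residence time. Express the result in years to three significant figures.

Q = 2.28 m³/s × 3.156e+07 s/yr = 7.195e+07 m³/yr.
Hydraulic residence time τ = V/Q = 2.01e+08/7.195e+07 = 2.794 yr.

2.79 yr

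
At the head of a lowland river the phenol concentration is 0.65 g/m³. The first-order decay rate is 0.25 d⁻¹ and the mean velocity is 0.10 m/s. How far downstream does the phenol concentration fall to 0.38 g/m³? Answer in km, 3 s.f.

From C = C₀·e^(−kt), t = ln(C₀/C)/k = ln(0.65/0.38)/0.25 = 0.5368/0.25 = 2.147 d.
Distance = v·t = 0.10 m/s × 1.855e+05 s = 1.855e+04 m = 18.55 km.

18.6 km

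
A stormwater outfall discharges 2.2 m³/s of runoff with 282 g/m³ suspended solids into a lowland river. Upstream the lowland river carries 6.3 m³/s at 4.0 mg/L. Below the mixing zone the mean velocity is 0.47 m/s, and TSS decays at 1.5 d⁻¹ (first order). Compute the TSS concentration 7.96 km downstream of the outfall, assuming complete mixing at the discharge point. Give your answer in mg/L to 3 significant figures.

56.6 mg/L

After complete mixing, C₀ = (2.2·282 + 6.3·4) / 8.5 = 75.95 mg/L.
Travel time t = 7960 m / 0.47 m/s = 1.694e+04 s = 0.196 d.
C = 75.95·exp(−1.5·0.196) = 75.95·0.7453 = 56.6 mg/L.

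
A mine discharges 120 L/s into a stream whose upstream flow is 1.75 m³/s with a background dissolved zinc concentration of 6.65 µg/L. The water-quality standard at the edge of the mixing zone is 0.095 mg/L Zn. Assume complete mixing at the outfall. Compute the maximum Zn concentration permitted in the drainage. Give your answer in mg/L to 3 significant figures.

1.38 mg/L

120 L/s = 0.12 m³/s.
6.65 µg/L = 0.00665 mg/L.
Mass balance: 0.095·1.87 = 0.12·Cₑ + 1.75·0.00665.
Cₑ = (0.1777 − 0.01164) / 0.12 = 1.383 mg/L.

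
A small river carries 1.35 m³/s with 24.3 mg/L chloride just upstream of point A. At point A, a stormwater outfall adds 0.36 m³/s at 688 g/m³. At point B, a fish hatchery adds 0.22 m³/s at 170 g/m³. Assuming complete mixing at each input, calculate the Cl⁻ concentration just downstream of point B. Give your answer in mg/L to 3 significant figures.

After input A: C = (1.35·24.3 + 0.36·688) / 1.71 = 164 mg/L.
After input B: C = (1.71·164 + 0.22·170) / 1.93 = 164.7 mg/L.

165 mg/L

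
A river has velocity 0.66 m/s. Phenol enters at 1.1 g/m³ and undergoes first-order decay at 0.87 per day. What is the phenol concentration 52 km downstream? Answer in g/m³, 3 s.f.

0.498 g/m³

Travel time t = 52 km / 0.66 m/s = 5.2e+04/0.66 = 7.879e+04 s = 0.9119 d.
First-order decay: C = 1.1·exp(−0.87·0.9119) = 1.1·0.4523 = 0.4976 g/m³.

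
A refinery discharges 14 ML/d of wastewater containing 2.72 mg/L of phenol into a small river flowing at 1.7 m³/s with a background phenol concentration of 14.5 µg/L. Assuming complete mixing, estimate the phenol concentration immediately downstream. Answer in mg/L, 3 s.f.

14 ML/d = 0.162 m³/s.
14.5 µg/L = 0.0145 mg/L.
Conservation of mass across the mixing zone: C = (0.162·2.72 + 1.7·0.0145) / (0.162 + 1.7) = 0.4654/1.862 = 0.2499 mg/L.

0.250 mg/L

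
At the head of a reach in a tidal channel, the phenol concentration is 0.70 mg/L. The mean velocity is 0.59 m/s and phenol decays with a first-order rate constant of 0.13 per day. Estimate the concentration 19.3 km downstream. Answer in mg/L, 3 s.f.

0.666 mg/L

Travel time t = 19.3 km / 0.59 m/s = 1.93e+04/0.59 = 3.271e+04 s = 0.3786 d.
First-order decay: C = 0.70·exp(−0.13·0.3786) = 0.70·0.952 = 0.6664 mg/L.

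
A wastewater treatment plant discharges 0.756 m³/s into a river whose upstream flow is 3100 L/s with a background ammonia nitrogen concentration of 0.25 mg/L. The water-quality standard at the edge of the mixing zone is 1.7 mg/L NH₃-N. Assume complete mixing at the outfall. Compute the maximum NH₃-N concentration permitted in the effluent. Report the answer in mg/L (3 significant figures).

7.65 mg/L

3100 L/s = 3.1 m³/s.
Mass balance: 1.7·3.856 = 0.756·Cₑ + 3.1·0.25.
Cₑ = (6.555 − 0.775) / 0.756 = 7.646 mg/L.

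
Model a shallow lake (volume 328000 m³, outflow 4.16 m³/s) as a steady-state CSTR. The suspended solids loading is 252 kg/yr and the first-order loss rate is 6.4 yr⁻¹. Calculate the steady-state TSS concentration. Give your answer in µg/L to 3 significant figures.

1.89 µg/L

Outflow Q = 4.16 m³/s × 3.156e+07 s/yr = 1.313e+08 m³/yr.
Steady-state CSTR mass balance: W = Q·C + k·V·C, so C = W/(Q + kV).
Q + kV = 1.313e+08 + 6.4·328000 = 1.334e+08 m³/yr.
C = 252/1.334e+08 = 1.889e-06 kg/m³ = 0.001889 mg/L = 1.889 µg/L.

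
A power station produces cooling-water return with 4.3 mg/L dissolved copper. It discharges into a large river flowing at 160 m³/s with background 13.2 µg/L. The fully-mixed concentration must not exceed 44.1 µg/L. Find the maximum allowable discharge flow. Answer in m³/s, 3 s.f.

1.16 m³/s

13.2 µg/L = 0.0132 mg/L.
44.1 µg/L = 0.0441 mg/L.
Mass balance at complete mixing: C_std·(Q_w + Q_r) = Q_w·C_e + Q_r·C_b.
Rearranging, Q_w = Q_r·(C_std − C_b)/(C_e − C_std) = 160·(0.0441 − 0.0132) / (4.3 − 0.0441) = 1.162 m³/s.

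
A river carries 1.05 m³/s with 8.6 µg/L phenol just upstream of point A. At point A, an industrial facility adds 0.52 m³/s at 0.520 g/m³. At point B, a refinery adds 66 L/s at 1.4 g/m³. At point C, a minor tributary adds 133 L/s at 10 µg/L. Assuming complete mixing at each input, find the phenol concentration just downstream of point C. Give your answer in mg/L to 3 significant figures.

0.211 mg/L

8.6 µg/L = 0.0086 mg/L.
After input A: C = (1.05·0.0086 + 0.52·0.52) / 1.57 = 0.178 mg/L.
66 L/s = 0.066 m³/s.
After input B: C = (1.57·0.178 + 0.066·1.4) / 1.636 = 0.2273 mg/L.
133 L/s = 0.133 m³/s.
10 µg/L = 0.01 mg/L.
After input C: C = (1.636·0.2273 + 0.133·0.01) / 1.769 = 0.2109 mg/L.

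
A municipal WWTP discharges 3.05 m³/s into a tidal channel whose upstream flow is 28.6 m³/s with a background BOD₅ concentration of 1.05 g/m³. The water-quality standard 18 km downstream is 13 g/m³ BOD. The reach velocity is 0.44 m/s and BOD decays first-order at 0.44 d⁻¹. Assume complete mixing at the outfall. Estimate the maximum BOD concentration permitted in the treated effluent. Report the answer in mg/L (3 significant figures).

Travel time to the compliance point: t = 1.8e+04/0.44 = 4.091e+04 s = 0.4735 d; decay factor exp(−0.44·0.4735) = 0.8119.
So the concentration just after mixing may be at most 13/0.8119 = 16.01 mg/L.
Mass balance: 16.01·31.65 = 3.05·Cₑ + 28.6·1.05.
Cₑ = (506.8 − 30.03) / 3.05 = 156.3 mg/L.

156 mg/L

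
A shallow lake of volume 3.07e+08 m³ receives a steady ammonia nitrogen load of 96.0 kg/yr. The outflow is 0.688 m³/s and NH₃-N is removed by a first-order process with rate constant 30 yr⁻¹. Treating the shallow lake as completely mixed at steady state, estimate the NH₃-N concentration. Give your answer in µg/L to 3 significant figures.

0.0104 µg/L

Outflow Q = 0.688 m³/s × 3.156e+07 s/yr = 2.171e+07 m³/yr.
Steady-state CSTR mass balance: W = Q·C + k·V·C, so C = W/(Q + kV).
Q + kV = 2.171e+07 + 30·3.07e+08 = 9.232e+09 m³/yr.
C = 96.0/9.232e+09 = 1.04e-08 kg/m³ = 1.04e-05 mg/L = 0.0104 µg/L.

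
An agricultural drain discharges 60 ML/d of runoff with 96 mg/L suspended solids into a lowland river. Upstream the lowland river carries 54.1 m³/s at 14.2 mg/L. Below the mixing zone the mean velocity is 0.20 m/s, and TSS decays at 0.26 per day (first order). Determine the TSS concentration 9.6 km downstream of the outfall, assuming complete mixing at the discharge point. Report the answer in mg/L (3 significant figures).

60 ML/d = 0.6944 m³/s.
After complete mixing, C₀ = (0.6944·96 + 54.1·14.2) / 54.79 = 15.24 mg/L.
Travel time t = 9600 m / 0.20 m/s = 4.8e+04 s = 0.5556 d.
C = 15.24·exp(−0.26·0.5556) = 15.24·0.8655 = 13.19 mg/L.

13.2 mg/L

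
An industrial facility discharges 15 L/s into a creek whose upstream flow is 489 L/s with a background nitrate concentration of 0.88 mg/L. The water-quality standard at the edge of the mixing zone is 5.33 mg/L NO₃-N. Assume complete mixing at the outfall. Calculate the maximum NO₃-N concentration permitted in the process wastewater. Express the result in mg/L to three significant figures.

15 L/s = 0.015 m³/s.
489 L/s = 0.489 m³/s.
Mass balance: 5.33·0.504 = 0.015·Cₑ + 0.489·0.88.
Cₑ = (2.686 − 0.4303) / 0.015 = 150.4 mg/L.

150 mg/L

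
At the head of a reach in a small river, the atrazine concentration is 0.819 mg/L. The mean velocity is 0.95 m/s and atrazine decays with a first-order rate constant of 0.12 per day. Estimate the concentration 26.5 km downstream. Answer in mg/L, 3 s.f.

Travel time t = 26.5 km / 0.95 m/s = 2.65e+04/0.95 = 2.789e+04 s = 0.3229 d.
First-order decay: C = 0.819·exp(−0.12·0.3229) = 0.819·0.962 = 0.7879 mg/L.

0.788 mg/L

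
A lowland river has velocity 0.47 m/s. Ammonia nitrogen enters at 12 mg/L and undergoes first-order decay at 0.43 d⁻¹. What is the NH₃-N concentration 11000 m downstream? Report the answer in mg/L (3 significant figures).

Travel time t = 11000 m / 0.47 m/s = 1.1e+04/0.47 = 2.34e+04 s = 0.2709 d.
First-order decay: C = 12·exp(−0.43·0.2709) = 12·0.89 = 10.68 mg/L.

10.7 mg/L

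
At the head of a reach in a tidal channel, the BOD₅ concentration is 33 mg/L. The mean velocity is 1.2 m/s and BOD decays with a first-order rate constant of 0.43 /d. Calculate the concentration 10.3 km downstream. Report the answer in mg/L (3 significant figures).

Travel time t = 10.3 km / 1.2 m/s = 1.03e+04/1.2 = 8583 s = 0.09934 d.
First-order decay: C = 33·exp(−0.43·0.09934) = 33·0.9582 = 31.62 mg/L.

31.6 mg/L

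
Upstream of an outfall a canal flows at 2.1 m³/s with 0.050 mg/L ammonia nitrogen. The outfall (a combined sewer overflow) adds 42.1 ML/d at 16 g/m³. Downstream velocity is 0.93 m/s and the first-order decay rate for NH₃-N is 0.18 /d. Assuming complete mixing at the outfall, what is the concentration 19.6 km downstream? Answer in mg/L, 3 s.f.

2.92 mg/L

42.1 ML/d = 0.4873 m³/s.
After complete mixing, C₀ = (0.4873·16 + 2.1·0.05) / 2.587 = 3.054 mg/L.
Travel time t = 1.96e+04 m / 0.93 m/s = 2.108e+04 s = 0.2439 d.
C = 3.054·exp(−0.18·0.2439) = 3.054·0.957 = 2.923 mg/L.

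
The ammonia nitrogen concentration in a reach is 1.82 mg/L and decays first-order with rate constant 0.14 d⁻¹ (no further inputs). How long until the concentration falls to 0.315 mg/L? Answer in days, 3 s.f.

t = ln(C₀/C)/k = ln(1.82/0.315)/0.14 = 1.754/0.14 = 12.53 d.

12.5 d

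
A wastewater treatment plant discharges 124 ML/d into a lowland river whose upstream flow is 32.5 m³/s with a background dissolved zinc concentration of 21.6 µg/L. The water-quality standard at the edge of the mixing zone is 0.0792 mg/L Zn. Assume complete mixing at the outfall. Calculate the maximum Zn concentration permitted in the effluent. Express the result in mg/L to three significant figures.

124 ML/d = 1.435 m³/s.
21.6 µg/L = 0.0216 mg/L.
Mass balance: 0.0792·33.94 = 1.435·Cₑ + 32.5·0.0216.
Cₑ = (2.688 − 0.702) / 1.435 = 1.384 mg/L.

1.38 mg/L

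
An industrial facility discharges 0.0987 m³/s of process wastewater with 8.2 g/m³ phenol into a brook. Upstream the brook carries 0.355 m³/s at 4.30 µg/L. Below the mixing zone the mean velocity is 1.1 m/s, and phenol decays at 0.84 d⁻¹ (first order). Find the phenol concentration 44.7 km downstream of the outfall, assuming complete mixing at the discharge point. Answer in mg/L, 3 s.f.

1.20 mg/L

4.30 µg/L = 0.0043 mg/L.
After complete mixing, C₀ = (0.0987·8.2 + 0.355·0.0043) / 0.4537 = 1.787 mg/L.
Travel time t = 4.47e+04 m / 1.1 m/s = 4.064e+04 s = 0.4703 d.
C = 1.787·exp(−0.84·0.4703) = 1.787·0.6736 = 1.204 mg/L.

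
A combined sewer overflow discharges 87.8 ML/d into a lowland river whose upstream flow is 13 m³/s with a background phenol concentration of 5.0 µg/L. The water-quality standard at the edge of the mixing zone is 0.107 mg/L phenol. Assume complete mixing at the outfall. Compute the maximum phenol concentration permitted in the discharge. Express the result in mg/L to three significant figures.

87.8 ML/d = 1.016 m³/s.
5.0 µg/L = 0.005 mg/L.
Mass balance: 0.107·14.02 = 1.016·Cₑ + 13·0.005.
Cₑ = (1.5 − 0.065) / 1.016 = 1.412 mg/L.

1.41 mg/L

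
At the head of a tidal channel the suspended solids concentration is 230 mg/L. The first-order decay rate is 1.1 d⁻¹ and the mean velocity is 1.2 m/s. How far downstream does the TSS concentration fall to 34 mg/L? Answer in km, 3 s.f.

180 km

From C = C₀·e^(−kt), t = ln(C₀/C)/k = ln(230/34)/1.1 = 1.912/1.1 = 1.738 d.
Distance = v·t = 1.2 m/s × 1.502e+05 s = 1.802e+05 m = 180.2 km.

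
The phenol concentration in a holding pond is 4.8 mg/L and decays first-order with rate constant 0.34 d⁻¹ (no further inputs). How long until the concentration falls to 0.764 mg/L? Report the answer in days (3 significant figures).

5.41 d

t = ln(C₀/C)/k = ln(4.8/0.764)/0.34 = 1.838/0.34 = 5.405 d.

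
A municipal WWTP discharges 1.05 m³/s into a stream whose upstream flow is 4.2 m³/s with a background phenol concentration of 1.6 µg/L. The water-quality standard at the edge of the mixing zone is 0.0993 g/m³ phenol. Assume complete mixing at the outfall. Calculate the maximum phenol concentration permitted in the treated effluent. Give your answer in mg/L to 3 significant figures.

0.490 mg/L

1.6 µg/L = 0.0016 mg/L.
Mass balance: 0.0993·5.25 = 1.05·Cₑ + 4.2·0.0016.
Cₑ = (0.5213 − 0.00672) / 1.05 = 0.4901 mg/L.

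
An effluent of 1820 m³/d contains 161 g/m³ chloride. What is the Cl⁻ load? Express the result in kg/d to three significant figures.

293 kg/d

1820 m³/d = 0.02106 m³/s.
Mass flux = Q·C = 0.02106 m³/s × 161 g/m³ = 3.391 g/s.
= 3.391 g/s × 86.4 = 293 kg/d.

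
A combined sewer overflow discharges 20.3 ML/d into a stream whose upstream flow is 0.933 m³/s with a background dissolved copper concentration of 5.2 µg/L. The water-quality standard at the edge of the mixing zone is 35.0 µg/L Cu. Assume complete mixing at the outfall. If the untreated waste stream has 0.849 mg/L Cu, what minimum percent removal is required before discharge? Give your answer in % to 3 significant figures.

20.3 ML/d = 0.235 m³/s.
5.2 µg/L = 0.0052 mg/L.
35.0 µg/L = 0.035 mg/L.
Mass balance: 0.035·1.168 = 0.235·Cₑ + 0.933·0.0052.
Cₑ = (0.04088 − 0.004852) / 0.235 = 0.1533 mg/L.
Required removal = 1 − 0.1533/0.849 = 81.94 %.

81.9 %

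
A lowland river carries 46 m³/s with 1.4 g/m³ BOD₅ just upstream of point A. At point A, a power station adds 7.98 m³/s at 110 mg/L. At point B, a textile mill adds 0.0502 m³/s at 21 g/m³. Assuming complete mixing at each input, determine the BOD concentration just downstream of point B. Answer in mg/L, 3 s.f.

After input A: C = (46·1.4 + 7.98·110) / 53.98 = 17.45 mg/L.
After input B: C = (53.98·17.45 + 0.0502·21) / 54.03 = 17.46 mg/L.

17.5 mg/L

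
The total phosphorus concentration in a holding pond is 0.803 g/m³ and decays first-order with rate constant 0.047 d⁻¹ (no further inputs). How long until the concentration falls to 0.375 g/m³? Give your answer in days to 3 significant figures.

t = ln(C₀/C)/k = ln(0.803/0.375)/0.047 = 0.7614/0.047 = 16.2 d.

16.2 d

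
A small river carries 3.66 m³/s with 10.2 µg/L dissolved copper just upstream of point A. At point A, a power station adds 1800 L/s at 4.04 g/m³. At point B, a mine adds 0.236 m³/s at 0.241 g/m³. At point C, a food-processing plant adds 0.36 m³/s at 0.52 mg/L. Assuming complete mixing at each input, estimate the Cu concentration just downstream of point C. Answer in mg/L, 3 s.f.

1.25 mg/L

10.2 µg/L = 0.0102 mg/L.
1800 L/s = 1.8 m³/s.
After input A: C = (3.66·0.0102 + 1.8·4.04) / 5.46 = 1.339 mg/L.
After input B: C = (5.46·1.339 + 0.236·0.241) / 5.696 = 1.293 mg/L.
After input C: C = (5.696·1.293 + 0.36·0.52) / 6.056 = 1.247 mg/L.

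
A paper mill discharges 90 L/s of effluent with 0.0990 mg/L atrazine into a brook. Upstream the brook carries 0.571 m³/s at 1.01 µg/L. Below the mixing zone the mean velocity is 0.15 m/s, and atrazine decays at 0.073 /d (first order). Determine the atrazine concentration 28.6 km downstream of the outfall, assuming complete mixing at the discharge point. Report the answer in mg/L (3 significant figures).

0.0122 mg/L

90 L/s = 0.09 m³/s.
1.01 µg/L = 0.00101 mg/L.
After complete mixing, C₀ = (0.09·0.099 + 0.571·0.00101) / 0.661 = 0.01435 mg/L.
Travel time t = 2.86e+04 m / 0.15 m/s = 1.907e+05 s = 2.207 d.
C = 0.01435·exp(−0.073·2.207) = 0.01435·0.8512 = 0.01222 mg/L.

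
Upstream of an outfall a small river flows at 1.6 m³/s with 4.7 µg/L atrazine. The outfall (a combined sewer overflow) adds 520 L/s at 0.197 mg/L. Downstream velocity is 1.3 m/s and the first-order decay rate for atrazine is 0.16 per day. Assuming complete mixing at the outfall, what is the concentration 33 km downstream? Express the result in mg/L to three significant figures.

0.0495 mg/L

520 L/s = 0.52 m³/s.
4.7 µg/L = 0.0047 mg/L.
After complete mixing, C₀ = (0.52·0.197 + 1.6·0.0047) / 2.12 = 0.05187 mg/L.
Travel time t = 3.3e+04 m / 1.3 m/s = 2.538e+04 s = 0.2938 d.
C = 0.05187·exp(−0.16·0.2938) = 0.05187·0.9541 = 0.04949 mg/L.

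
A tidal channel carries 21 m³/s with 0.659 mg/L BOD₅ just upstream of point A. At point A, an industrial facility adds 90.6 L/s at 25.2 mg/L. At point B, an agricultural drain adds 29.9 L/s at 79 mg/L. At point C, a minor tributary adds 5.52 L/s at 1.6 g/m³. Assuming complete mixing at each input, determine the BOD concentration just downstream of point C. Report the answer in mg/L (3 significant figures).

90.6 L/s = 0.0906 m³/s.
After input A: C = (21·0.659 + 0.0906·25.2) / 21.09 = 0.7644 mg/L.
29.9 L/s = 0.0299 m³/s.
After input B: C = (21.09·0.7644 + 0.0299·79) / 21.12 = 0.8752 mg/L.
5.52 L/s = 0.00552 m³/s.
After input C: C = (21.12·0.8752 + 0.00552·1.6) / 21.13 = 0.8754 mg/L.

0.875 mg/L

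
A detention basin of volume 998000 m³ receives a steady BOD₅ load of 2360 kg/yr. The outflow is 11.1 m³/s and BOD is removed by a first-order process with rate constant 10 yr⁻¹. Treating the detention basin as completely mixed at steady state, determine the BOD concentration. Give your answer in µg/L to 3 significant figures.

Outflow Q = 11.1 m³/s × 3.156e+07 s/yr = 3.503e+08 m³/yr.
Steady-state CSTR mass balance: W = Q·C + k·V·C, so C = W/(Q + kV).
Q + kV = 3.503e+08 + 10·998000 = 3.603e+08 m³/yr.
C = 2360/3.603e+08 = 6.551e-06 kg/m³ = 0.006551 mg/L = 6.551 µg/L.

6.55 µg/L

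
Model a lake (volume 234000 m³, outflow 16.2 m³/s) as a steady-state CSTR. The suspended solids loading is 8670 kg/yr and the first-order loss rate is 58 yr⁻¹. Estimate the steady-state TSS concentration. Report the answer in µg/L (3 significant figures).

16.5 µg/L

Outflow Q = 16.2 m³/s × 3.156e+07 s/yr = 5.112e+08 m³/yr.
Steady-state CSTR mass balance: W = Q·C + k·V·C, so C = W/(Q + kV).
Q + kV = 5.112e+08 + 58·234000 = 5.248e+08 m³/yr.
C = 8670/5.248e+08 = 1.652e-05 kg/m³ = 0.01652 mg/L = 16.52 µg/L.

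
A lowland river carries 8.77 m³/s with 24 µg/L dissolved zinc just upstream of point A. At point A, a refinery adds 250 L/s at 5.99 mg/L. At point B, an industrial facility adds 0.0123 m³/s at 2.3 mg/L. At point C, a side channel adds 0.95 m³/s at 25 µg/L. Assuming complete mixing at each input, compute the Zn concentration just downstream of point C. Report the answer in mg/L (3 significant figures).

0.176 mg/L

24 µg/L = 0.024 mg/L.
250 L/s = 0.25 m³/s.
After input A: C = (8.77·0.024 + 0.25·5.99) / 9.02 = 0.1894 mg/L.
After input B: C = (9.02·0.1894 + 0.0123·2.3) / 9.032 = 0.1922 mg/L.
25 µg/L = 0.025 mg/L.
After input C: C = (9.032·0.1922 + 0.95·0.025) / 9.982 = 0.1763 mg/L.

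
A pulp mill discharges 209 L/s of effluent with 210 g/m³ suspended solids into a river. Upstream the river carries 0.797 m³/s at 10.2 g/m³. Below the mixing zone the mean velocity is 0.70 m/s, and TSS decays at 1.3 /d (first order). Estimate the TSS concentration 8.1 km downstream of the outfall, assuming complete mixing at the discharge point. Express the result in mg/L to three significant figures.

43.4 mg/L

209 L/s = 0.209 m³/s.
After complete mixing, C₀ = (0.209·210 + 0.797·10.2) / 1.006 = 51.71 mg/L.
Travel time t = 8100 m / 0.70 m/s = 1.157e+04 s = 0.1339 d.
C = 51.71·exp(−1.3·0.1339) = 51.71·0.8402 = 43.45 mg/L.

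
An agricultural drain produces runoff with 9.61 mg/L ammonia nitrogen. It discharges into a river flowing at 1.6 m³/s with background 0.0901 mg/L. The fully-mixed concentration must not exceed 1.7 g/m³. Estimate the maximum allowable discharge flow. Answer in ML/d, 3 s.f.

28.1 ML/d

Mass balance at complete mixing: C_std·(Q_w + Q_r) = Q_w·C_e + Q_r·C_b.
Rearranging, Q_w = Q_r·(C_std − C_b)/(C_e − C_std) = 1.6·(1.7 − 0.0901) / (9.61 − 1.7) = 0.3256 m³/s.
= 28.14 ML/d.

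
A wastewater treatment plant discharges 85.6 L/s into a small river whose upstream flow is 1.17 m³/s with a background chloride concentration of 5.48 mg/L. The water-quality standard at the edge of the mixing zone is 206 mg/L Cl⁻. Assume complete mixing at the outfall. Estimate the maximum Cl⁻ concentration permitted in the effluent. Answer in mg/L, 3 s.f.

85.6 L/s = 0.0856 m³/s.
Mass balance: 206·1.256 = 0.0856·Cₑ + 1.17·5.48.
Cₑ = (258.7 − 6.412) / 0.0856 = 2947 mg/L.

2950 mg/L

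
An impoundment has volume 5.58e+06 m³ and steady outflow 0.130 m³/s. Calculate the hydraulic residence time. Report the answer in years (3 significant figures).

1.36 yr

Q = 0.130 m³/s × 3.156e+07 s/yr = 4.102e+06 m³/yr.
Hydraulic residence time τ = V/Q = 5.58e+06/4.102e+06 = 1.36 yr.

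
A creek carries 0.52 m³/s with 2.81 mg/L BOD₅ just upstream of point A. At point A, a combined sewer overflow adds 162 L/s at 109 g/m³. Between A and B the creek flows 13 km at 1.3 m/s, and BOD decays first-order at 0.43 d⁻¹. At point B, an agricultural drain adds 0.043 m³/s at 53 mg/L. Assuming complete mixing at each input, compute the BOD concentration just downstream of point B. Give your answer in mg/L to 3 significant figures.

28.2 mg/L

162 L/s = 0.162 m³/s.
After input A: C = (0.52·2.81 + 0.162·109) / 0.682 = 28.03 mg/L.
Over the 13 km reach to input B (t = 1e+04 s = 0.1157 d), decay gives C = 28.03·exp(−0.43·0.1157) = 26.67 mg/L.
After input B: C = (0.682·26.67 + 0.043·53) / 0.725 = 28.23 mg/L.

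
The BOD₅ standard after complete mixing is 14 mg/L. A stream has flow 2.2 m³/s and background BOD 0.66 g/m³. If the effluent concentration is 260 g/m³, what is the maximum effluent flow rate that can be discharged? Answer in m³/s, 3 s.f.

Mass balance at complete mixing: C_std·(Q_w + Q_r) = Q_w·C_e + Q_r·C_b.
Rearranging, Q_w = Q_r·(C_std − C_b)/(C_e − C_std) = 2.2·(14 − 0.66) / (260 − 14) = 0.1193 m³/s.

0.119 m³/s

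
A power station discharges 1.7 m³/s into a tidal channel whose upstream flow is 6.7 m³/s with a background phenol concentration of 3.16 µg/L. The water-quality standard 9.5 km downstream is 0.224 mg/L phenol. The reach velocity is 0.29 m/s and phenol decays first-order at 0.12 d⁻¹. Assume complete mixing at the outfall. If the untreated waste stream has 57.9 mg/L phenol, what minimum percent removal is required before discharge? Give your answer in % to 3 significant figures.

3.16 µg/L = 0.00316 mg/L.
Travel time to the compliance point: t = 9500/0.29 = 3.276e+04 s = 0.3792 d; decay factor exp(−0.12·0.3792) = 0.9555.
So the concentration just after mixing may be at most 0.224/0.9555 = 0.2344 mg/L.
Mass balance: 0.2344·8.4 = 1.7·Cₑ + 6.7·0.00316.
Cₑ = (1.969 − 0.02117) / 1.7 = 1.146 mg/L.
Required removal = 1 − 1.146/57.9 = 98.02 %.

98.0 %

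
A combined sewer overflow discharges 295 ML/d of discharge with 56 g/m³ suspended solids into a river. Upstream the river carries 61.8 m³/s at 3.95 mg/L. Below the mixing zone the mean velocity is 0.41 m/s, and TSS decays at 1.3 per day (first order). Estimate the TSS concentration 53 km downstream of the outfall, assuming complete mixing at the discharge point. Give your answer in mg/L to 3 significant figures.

295 ML/d = 3.414 m³/s.
After complete mixing, C₀ = (3.414·56 + 61.8·3.95) / 65.21 = 6.675 mg/L.
Travel time t = 5.3e+04 m / 0.41 m/s = 1.293e+05 s = 1.496 d.
C = 6.675·exp(−1.3·1.496) = 6.675·0.143 = 0.9544 mg/L.

0.954 mg/L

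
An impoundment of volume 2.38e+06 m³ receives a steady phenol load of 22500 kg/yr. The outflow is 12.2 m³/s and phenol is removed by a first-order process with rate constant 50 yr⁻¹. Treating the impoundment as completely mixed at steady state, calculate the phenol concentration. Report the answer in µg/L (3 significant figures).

44.6 µg/L

Outflow Q = 12.2 m³/s × 3.156e+07 s/yr = 3.85e+08 m³/yr.
Steady-state CSTR mass balance: W = Q·C + k·V·C, so C = W/(Q + kV).
Q + kV = 3.85e+08 + 50·2.38e+06 = 5.04e+08 m³/yr.
C = 22500/5.04e+08 = 4.464e-05 kg/m³ = 0.04464 mg/L = 44.64 µg/L.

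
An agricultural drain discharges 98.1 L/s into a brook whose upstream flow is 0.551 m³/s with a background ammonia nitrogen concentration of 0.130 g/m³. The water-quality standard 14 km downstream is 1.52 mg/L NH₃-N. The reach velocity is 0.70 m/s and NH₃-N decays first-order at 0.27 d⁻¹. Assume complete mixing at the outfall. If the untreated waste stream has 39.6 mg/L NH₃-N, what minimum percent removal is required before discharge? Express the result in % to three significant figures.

98.1 L/s = 0.0981 m³/s.
Travel time to the compliance point: t = 1.4e+04/0.70 = 2e+04 s = 0.2315 d; decay factor exp(−0.27·0.2315) = 0.9394.
So the concentration just after mixing may be at most 1.52/0.9394 = 1.618 mg/L.
Mass balance: 1.618·0.6491 = 0.0981·Cₑ + 0.551·0.13.
Cₑ = (1.05 − 0.07163) / 0.0981 = 9.976 mg/L.
Required removal = 1 − 9.976/39.6 = 74.81 %.

74.8 %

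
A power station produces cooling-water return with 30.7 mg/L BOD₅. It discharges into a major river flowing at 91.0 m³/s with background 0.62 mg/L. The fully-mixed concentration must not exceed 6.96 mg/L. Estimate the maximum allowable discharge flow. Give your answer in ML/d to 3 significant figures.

2100 ML/d

Mass balance at complete mixing: C_std·(Q_w + Q_r) = Q_w·C_e + Q_r·C_b.
Rearranging, Q_w = Q_r·(C_std − C_b)/(C_e − C_std) = 91.0·(6.96 − 0.62) / (30.7 − 6.96) = 24.3 m³/s.
= 2100 ML/d.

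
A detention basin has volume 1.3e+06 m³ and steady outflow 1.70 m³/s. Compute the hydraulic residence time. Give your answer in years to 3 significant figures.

Q = 1.70 m³/s × 3.156e+07 s/yr = 5.365e+07 m³/yr.
Hydraulic residence time τ = V/Q = 1.3e+06/5.365e+07 = 0.02423 yr.

0.0242 yr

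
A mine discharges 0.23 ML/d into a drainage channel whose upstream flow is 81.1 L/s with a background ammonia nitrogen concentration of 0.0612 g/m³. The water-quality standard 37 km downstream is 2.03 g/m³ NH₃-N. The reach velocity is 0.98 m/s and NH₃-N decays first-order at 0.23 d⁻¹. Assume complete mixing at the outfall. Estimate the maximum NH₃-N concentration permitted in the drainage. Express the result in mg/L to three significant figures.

68.8 mg/L

0.23 ML/d = 0.002662 m³/s.
81.1 L/s = 0.0811 m³/s.
Travel time to the compliance point: t = 3.7e+04/0.98 = 3.776e+04 s = 0.437 d; decay factor exp(−0.23·0.437) = 0.9044.
So the concentration just after mixing may be at most 2.03/0.9044 = 2.245 mg/L.
Mass balance: 2.245·0.08376 = 0.002662·Cₑ + 0.0811·0.0612.
Cₑ = (0.188 − 0.004963) / 0.002662 = 68.76 mg/L.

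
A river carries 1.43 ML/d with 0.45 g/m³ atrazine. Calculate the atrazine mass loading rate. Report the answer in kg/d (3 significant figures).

0.643 kg/d

1.43 ML/d = 0.01655 m³/s.
Mass flux = Q·C = 0.01655 m³/s × 0.45 g/m³ = 0.007448 g/s.
= 0.007448 g/s × 86.4 = 0.6435 kg/d.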